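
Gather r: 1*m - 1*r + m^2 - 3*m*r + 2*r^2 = m^2 + m + 2*r^2 + r*(-3*m - 1)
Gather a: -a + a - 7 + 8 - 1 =0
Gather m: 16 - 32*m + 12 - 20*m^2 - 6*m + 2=-20*m^2 - 38*m + 30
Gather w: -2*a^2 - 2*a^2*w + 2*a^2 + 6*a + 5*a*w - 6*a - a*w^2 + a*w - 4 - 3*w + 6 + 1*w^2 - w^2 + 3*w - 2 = -a*w^2 + w*(-2*a^2 + 6*a)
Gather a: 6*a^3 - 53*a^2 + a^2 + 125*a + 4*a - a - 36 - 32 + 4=6*a^3 - 52*a^2 + 128*a - 64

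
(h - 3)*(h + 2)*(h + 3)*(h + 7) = h^4 + 9*h^3 + 5*h^2 - 81*h - 126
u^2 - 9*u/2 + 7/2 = (u - 7/2)*(u - 1)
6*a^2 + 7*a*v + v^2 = (a + v)*(6*a + v)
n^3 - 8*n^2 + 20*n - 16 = (n - 4)*(n - 2)^2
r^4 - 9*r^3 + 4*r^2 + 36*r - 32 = (r - 8)*(r - 2)*(r - 1)*(r + 2)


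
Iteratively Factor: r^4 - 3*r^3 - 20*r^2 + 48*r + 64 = (r + 4)*(r^3 - 7*r^2 + 8*r + 16) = (r - 4)*(r + 4)*(r^2 - 3*r - 4) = (r - 4)*(r + 1)*(r + 4)*(r - 4)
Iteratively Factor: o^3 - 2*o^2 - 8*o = (o - 4)*(o^2 + 2*o) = (o - 4)*(o + 2)*(o)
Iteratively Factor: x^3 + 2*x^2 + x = (x)*(x^2 + 2*x + 1) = x*(x + 1)*(x + 1)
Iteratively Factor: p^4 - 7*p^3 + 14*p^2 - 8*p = (p)*(p^3 - 7*p^2 + 14*p - 8) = p*(p - 1)*(p^2 - 6*p + 8) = p*(p - 4)*(p - 1)*(p - 2)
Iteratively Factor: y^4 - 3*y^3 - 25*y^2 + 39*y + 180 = (y - 4)*(y^3 + y^2 - 21*y - 45) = (y - 4)*(y + 3)*(y^2 - 2*y - 15) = (y - 4)*(y + 3)^2*(y - 5)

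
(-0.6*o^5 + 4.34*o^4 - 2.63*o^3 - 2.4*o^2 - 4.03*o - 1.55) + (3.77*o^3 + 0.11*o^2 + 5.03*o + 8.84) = -0.6*o^5 + 4.34*o^4 + 1.14*o^3 - 2.29*o^2 + 1.0*o + 7.29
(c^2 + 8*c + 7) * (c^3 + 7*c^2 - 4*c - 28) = c^5 + 15*c^4 + 59*c^3 - 11*c^2 - 252*c - 196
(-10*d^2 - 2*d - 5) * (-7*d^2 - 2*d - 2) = 70*d^4 + 34*d^3 + 59*d^2 + 14*d + 10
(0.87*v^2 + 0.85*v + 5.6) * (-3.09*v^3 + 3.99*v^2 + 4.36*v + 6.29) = -2.6883*v^5 + 0.844800000000001*v^4 - 10.1193*v^3 + 31.5223*v^2 + 29.7625*v + 35.224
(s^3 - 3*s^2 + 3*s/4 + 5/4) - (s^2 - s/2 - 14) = s^3 - 4*s^2 + 5*s/4 + 61/4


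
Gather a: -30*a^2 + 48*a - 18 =-30*a^2 + 48*a - 18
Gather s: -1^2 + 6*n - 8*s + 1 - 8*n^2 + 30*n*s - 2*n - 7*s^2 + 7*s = -8*n^2 + 4*n - 7*s^2 + s*(30*n - 1)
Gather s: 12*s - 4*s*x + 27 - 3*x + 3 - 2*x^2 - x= s*(12 - 4*x) - 2*x^2 - 4*x + 30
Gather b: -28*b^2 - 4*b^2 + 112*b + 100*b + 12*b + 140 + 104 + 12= -32*b^2 + 224*b + 256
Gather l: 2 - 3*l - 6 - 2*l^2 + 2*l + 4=-2*l^2 - l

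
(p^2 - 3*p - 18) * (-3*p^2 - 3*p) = -3*p^4 + 6*p^3 + 63*p^2 + 54*p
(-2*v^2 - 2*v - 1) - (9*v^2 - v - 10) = -11*v^2 - v + 9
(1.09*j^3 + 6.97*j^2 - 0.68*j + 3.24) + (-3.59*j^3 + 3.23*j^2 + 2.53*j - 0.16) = -2.5*j^3 + 10.2*j^2 + 1.85*j + 3.08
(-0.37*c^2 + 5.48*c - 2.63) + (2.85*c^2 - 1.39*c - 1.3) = 2.48*c^2 + 4.09*c - 3.93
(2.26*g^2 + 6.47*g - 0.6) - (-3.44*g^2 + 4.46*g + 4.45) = 5.7*g^2 + 2.01*g - 5.05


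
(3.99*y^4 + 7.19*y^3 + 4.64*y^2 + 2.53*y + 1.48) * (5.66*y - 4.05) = 22.5834*y^5 + 24.5359*y^4 - 2.8571*y^3 - 4.4722*y^2 - 1.8697*y - 5.994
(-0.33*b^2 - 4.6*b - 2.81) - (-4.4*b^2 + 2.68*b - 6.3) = 4.07*b^2 - 7.28*b + 3.49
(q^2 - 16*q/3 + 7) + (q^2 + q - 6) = 2*q^2 - 13*q/3 + 1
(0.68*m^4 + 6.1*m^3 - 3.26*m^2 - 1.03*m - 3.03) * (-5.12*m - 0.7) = -3.4816*m^5 - 31.708*m^4 + 12.4212*m^3 + 7.5556*m^2 + 16.2346*m + 2.121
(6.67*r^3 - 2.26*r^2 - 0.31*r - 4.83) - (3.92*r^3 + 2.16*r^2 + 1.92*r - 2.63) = 2.75*r^3 - 4.42*r^2 - 2.23*r - 2.2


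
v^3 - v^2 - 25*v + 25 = (v - 5)*(v - 1)*(v + 5)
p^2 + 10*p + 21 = (p + 3)*(p + 7)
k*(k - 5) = k^2 - 5*k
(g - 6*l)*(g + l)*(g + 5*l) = g^3 - 31*g*l^2 - 30*l^3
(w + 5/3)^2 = w^2 + 10*w/3 + 25/9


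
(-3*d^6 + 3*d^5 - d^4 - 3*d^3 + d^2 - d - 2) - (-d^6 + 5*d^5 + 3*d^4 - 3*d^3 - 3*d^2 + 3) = -2*d^6 - 2*d^5 - 4*d^4 + 4*d^2 - d - 5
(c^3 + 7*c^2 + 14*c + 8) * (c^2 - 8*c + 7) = c^5 - c^4 - 35*c^3 - 55*c^2 + 34*c + 56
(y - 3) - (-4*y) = 5*y - 3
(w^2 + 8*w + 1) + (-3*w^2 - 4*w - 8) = -2*w^2 + 4*w - 7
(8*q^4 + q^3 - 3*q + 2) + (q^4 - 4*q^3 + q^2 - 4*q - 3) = 9*q^4 - 3*q^3 + q^2 - 7*q - 1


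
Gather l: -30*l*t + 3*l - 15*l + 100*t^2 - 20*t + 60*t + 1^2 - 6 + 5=l*(-30*t - 12) + 100*t^2 + 40*t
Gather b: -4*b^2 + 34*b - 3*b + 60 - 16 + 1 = -4*b^2 + 31*b + 45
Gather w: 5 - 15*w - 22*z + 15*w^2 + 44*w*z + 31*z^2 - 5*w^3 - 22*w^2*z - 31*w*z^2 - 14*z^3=-5*w^3 + w^2*(15 - 22*z) + w*(-31*z^2 + 44*z - 15) - 14*z^3 + 31*z^2 - 22*z + 5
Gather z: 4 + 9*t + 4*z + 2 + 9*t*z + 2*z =9*t + z*(9*t + 6) + 6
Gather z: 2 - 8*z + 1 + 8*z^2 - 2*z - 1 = 8*z^2 - 10*z + 2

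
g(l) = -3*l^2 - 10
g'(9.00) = -54.00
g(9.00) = -253.00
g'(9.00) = -54.00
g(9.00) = -253.00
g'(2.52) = -15.12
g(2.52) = -29.05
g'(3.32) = -19.92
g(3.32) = -43.07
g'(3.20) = -19.20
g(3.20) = -40.72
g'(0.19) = -1.14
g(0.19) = -10.11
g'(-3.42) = 20.52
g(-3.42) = -45.09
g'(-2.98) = 17.88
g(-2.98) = -36.64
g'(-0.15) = 0.90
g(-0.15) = -10.07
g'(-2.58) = 15.48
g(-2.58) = -29.97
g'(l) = -6*l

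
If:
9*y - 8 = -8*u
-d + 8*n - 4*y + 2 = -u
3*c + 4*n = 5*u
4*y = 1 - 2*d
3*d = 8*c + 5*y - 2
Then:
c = -1395/784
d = -267/98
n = 995/3136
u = -319/392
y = 79/49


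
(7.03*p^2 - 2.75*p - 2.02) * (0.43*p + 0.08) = 3.0229*p^3 - 0.6201*p^2 - 1.0886*p - 0.1616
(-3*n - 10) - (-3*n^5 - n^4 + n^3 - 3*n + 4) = 3*n^5 + n^4 - n^3 - 14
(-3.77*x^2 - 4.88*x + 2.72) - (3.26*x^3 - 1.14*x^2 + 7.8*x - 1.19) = -3.26*x^3 - 2.63*x^2 - 12.68*x + 3.91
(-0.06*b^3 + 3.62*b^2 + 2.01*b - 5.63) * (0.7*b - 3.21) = -0.042*b^4 + 2.7266*b^3 - 10.2132*b^2 - 10.3931*b + 18.0723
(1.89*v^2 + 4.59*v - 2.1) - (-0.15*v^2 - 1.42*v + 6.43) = 2.04*v^2 + 6.01*v - 8.53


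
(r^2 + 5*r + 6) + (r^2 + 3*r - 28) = 2*r^2 + 8*r - 22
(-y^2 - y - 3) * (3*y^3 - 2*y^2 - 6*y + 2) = -3*y^5 - y^4 - y^3 + 10*y^2 + 16*y - 6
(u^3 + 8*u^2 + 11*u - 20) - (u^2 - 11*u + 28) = u^3 + 7*u^2 + 22*u - 48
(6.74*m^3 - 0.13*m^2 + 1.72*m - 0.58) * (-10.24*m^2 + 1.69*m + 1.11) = -69.0176*m^5 + 12.7218*m^4 - 10.3511*m^3 + 8.7017*m^2 + 0.929*m - 0.6438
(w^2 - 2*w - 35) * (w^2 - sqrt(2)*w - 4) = w^4 - 2*w^3 - sqrt(2)*w^3 - 39*w^2 + 2*sqrt(2)*w^2 + 8*w + 35*sqrt(2)*w + 140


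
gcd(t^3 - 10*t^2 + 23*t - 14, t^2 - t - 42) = t - 7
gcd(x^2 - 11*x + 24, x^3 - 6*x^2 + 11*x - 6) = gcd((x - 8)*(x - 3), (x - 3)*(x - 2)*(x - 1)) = x - 3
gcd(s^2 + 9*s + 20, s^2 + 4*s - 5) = s + 5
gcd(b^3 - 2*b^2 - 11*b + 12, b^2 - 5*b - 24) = b + 3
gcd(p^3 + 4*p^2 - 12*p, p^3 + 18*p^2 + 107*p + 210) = p + 6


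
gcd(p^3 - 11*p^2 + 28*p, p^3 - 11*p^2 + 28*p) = p^3 - 11*p^2 + 28*p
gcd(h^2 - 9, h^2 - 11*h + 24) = h - 3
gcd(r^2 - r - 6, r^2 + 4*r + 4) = r + 2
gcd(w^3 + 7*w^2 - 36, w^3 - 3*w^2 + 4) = w - 2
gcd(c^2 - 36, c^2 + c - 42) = c - 6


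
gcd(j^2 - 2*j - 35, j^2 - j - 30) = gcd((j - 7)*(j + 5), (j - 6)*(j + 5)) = j + 5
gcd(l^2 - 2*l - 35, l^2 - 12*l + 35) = l - 7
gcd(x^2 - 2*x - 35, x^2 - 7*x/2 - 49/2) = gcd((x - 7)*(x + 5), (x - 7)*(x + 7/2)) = x - 7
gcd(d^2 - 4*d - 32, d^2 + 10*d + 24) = d + 4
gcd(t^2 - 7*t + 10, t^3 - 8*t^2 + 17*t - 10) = t^2 - 7*t + 10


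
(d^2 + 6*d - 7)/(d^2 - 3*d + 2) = (d + 7)/(d - 2)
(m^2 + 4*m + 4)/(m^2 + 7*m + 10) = (m + 2)/(m + 5)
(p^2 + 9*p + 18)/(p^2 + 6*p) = (p + 3)/p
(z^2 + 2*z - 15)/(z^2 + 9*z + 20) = (z - 3)/(z + 4)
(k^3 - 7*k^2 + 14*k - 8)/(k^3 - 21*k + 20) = (k - 2)/(k + 5)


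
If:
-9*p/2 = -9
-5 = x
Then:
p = 2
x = -5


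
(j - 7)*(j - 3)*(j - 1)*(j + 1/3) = j^4 - 32*j^3/3 + 82*j^2/3 - 32*j/3 - 7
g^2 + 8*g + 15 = (g + 3)*(g + 5)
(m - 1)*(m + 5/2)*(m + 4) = m^3 + 11*m^2/2 + 7*m/2 - 10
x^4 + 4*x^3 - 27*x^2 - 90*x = x*(x - 5)*(x + 3)*(x + 6)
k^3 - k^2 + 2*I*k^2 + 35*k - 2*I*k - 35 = (k - 1)*(k - 5*I)*(k + 7*I)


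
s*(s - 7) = s^2 - 7*s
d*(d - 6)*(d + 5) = d^3 - d^2 - 30*d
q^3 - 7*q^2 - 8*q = q*(q - 8)*(q + 1)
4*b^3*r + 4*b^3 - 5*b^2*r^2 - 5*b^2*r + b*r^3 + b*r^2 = (-4*b + r)*(-b + r)*(b*r + b)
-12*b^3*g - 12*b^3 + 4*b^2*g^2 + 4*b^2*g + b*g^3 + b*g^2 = (-2*b + g)*(6*b + g)*(b*g + b)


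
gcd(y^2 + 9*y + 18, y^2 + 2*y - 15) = 1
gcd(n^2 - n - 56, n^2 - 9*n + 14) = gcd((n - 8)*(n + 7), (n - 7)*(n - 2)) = 1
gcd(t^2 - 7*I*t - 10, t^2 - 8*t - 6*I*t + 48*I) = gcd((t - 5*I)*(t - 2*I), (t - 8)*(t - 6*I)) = 1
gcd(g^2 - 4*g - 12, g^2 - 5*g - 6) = g - 6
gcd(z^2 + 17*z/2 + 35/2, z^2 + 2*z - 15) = z + 5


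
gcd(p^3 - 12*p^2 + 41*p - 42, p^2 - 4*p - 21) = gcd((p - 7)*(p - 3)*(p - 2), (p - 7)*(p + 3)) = p - 7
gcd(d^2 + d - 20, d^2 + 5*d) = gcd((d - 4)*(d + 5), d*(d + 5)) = d + 5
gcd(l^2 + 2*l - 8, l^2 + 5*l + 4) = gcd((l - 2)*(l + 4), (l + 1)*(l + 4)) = l + 4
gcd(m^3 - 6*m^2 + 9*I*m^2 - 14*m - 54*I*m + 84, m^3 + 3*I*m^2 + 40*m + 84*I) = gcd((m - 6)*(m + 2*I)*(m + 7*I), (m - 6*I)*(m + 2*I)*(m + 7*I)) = m^2 + 9*I*m - 14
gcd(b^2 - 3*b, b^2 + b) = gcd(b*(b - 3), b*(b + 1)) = b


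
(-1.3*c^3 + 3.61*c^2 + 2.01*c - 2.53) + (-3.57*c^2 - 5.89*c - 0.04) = -1.3*c^3 + 0.04*c^2 - 3.88*c - 2.57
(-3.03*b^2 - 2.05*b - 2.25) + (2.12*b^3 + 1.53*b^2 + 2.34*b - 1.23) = 2.12*b^3 - 1.5*b^2 + 0.29*b - 3.48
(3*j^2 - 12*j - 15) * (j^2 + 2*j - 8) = 3*j^4 - 6*j^3 - 63*j^2 + 66*j + 120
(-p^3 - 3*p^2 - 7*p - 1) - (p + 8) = -p^3 - 3*p^2 - 8*p - 9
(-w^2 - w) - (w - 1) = -w^2 - 2*w + 1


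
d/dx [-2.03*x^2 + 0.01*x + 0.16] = 0.01 - 4.06*x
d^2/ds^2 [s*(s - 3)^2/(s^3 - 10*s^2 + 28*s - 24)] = 2*(4*s^4 - 41*s^3 + 198*s^2 - 540*s + 648)/(s^7 - 26*s^6 + 276*s^5 - 1544*s^4 + 4912*s^3 - 8928*s^2 + 8640*s - 3456)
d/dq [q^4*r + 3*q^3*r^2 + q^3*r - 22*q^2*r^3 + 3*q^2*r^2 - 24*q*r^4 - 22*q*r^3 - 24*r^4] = r*(4*q^3 + 9*q^2*r + 3*q^2 - 44*q*r^2 + 6*q*r - 24*r^3 - 22*r^2)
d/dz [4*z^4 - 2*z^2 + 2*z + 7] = 16*z^3 - 4*z + 2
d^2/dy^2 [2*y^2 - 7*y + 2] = 4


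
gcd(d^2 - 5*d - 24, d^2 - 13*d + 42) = 1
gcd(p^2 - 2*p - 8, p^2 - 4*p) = p - 4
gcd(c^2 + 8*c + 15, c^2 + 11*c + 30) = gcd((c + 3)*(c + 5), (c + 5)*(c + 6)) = c + 5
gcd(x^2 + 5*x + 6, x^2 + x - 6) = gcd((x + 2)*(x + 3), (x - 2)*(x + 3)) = x + 3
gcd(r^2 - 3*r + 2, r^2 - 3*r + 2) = r^2 - 3*r + 2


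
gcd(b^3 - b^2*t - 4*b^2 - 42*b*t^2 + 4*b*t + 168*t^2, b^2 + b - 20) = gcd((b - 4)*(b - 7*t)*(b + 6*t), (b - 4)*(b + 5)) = b - 4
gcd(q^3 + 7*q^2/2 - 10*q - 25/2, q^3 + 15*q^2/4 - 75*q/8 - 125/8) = q^2 + 5*q/2 - 25/2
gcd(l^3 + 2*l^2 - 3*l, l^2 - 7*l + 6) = l - 1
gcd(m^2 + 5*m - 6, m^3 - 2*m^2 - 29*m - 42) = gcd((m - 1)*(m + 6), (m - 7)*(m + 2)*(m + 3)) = 1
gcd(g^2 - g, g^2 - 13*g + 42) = 1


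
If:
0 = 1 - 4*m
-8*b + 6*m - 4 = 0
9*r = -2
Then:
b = -5/16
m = 1/4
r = -2/9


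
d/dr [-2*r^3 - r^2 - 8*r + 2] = -6*r^2 - 2*r - 8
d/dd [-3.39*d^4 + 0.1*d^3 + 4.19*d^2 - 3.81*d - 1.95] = -13.56*d^3 + 0.3*d^2 + 8.38*d - 3.81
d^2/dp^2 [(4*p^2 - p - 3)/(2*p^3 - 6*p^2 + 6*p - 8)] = (4*p^6 - 3*p^5 - 45*p^4 + 214*p^3 - 276*p^2 + 81*p + 61)/(p^9 - 9*p^8 + 36*p^7 - 93*p^6 + 180*p^5 - 261*p^4 + 291*p^3 - 252*p^2 + 144*p - 64)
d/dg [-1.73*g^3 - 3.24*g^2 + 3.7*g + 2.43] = -5.19*g^2 - 6.48*g + 3.7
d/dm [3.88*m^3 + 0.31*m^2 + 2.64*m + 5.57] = 11.64*m^2 + 0.62*m + 2.64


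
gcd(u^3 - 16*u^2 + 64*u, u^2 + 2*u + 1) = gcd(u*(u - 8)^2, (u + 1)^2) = 1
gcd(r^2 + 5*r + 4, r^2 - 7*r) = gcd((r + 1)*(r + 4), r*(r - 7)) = 1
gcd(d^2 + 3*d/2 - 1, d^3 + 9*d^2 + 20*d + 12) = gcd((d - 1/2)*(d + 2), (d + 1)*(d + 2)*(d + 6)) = d + 2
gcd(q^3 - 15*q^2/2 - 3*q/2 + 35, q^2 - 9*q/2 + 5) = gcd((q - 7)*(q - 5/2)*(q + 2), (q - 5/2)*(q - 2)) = q - 5/2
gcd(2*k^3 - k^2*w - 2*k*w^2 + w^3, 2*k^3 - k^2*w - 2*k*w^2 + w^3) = 2*k^3 - k^2*w - 2*k*w^2 + w^3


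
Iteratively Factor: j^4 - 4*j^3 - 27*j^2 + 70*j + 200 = (j + 4)*(j^3 - 8*j^2 + 5*j + 50) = (j + 2)*(j + 4)*(j^2 - 10*j + 25) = (j - 5)*(j + 2)*(j + 4)*(j - 5)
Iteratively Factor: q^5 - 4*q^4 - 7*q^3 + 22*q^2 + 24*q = (q + 2)*(q^4 - 6*q^3 + 5*q^2 + 12*q) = (q - 4)*(q + 2)*(q^3 - 2*q^2 - 3*q) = (q - 4)*(q + 1)*(q + 2)*(q^2 - 3*q) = q*(q - 4)*(q + 1)*(q + 2)*(q - 3)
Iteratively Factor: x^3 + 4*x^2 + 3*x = (x + 3)*(x^2 + x) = (x + 1)*(x + 3)*(x)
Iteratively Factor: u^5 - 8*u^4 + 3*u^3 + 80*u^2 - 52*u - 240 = (u - 4)*(u^4 - 4*u^3 - 13*u^2 + 28*u + 60) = (u - 5)*(u - 4)*(u^3 + u^2 - 8*u - 12) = (u - 5)*(u - 4)*(u - 3)*(u^2 + 4*u + 4) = (u - 5)*(u - 4)*(u - 3)*(u + 2)*(u + 2)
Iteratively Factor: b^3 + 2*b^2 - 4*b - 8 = (b - 2)*(b^2 + 4*b + 4) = (b - 2)*(b + 2)*(b + 2)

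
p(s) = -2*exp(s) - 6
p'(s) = -2*exp(s)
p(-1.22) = -6.59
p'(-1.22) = -0.59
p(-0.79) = -6.91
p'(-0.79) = -0.91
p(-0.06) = -7.88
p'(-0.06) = -1.88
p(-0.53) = -7.18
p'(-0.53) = -1.18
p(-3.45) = -6.06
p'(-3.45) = -0.06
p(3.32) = -61.32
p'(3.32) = -55.32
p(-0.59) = -7.11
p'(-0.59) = -1.11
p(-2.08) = -6.25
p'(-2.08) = -0.25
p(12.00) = -325515.58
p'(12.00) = -325509.58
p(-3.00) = -6.10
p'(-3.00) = -0.10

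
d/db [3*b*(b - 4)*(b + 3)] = 9*b^2 - 6*b - 36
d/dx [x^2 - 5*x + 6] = 2*x - 5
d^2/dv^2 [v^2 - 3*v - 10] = 2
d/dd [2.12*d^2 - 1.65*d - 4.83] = 4.24*d - 1.65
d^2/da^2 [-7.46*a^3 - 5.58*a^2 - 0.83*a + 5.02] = -44.76*a - 11.16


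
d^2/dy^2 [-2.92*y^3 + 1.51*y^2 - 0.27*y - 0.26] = 3.02 - 17.52*y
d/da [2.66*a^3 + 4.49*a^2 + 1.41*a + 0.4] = 7.98*a^2 + 8.98*a + 1.41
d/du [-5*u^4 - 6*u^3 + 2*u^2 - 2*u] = -20*u^3 - 18*u^2 + 4*u - 2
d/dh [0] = 0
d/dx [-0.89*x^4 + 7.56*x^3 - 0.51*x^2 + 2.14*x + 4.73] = -3.56*x^3 + 22.68*x^2 - 1.02*x + 2.14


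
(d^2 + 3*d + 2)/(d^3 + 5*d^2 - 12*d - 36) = (d + 1)/(d^2 + 3*d - 18)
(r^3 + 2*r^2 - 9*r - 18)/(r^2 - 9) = r + 2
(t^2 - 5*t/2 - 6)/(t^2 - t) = (t^2 - 5*t/2 - 6)/(t*(t - 1))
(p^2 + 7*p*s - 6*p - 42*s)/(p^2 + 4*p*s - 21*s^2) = (p - 6)/(p - 3*s)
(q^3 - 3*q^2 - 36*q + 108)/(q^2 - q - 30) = (q^2 + 3*q - 18)/(q + 5)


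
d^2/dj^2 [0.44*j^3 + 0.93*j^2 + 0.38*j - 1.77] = 2.64*j + 1.86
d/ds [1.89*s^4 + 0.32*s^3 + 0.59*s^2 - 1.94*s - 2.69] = 7.56*s^3 + 0.96*s^2 + 1.18*s - 1.94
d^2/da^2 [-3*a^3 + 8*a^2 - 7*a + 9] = 16 - 18*a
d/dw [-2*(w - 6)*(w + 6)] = -4*w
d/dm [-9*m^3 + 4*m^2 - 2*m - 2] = -27*m^2 + 8*m - 2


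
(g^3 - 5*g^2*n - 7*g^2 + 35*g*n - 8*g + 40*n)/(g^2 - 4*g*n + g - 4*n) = (g^2 - 5*g*n - 8*g + 40*n)/(g - 4*n)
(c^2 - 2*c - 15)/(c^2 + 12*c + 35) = (c^2 - 2*c - 15)/(c^2 + 12*c + 35)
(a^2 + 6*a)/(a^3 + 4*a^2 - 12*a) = 1/(a - 2)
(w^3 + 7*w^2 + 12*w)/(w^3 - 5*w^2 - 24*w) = (w + 4)/(w - 8)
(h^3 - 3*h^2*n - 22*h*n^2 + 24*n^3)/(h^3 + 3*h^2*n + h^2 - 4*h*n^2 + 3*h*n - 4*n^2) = (h - 6*n)/(h + 1)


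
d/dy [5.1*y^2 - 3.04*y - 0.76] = 10.2*y - 3.04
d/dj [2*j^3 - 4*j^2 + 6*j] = 6*j^2 - 8*j + 6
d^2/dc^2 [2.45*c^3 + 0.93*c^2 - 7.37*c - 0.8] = 14.7*c + 1.86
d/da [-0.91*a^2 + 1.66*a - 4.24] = 1.66 - 1.82*a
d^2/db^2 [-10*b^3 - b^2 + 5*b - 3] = -60*b - 2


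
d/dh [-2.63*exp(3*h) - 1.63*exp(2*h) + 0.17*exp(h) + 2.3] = (-7.89*exp(2*h) - 3.26*exp(h) + 0.17)*exp(h)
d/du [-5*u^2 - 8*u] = -10*u - 8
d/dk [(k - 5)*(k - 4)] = 2*k - 9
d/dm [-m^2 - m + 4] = -2*m - 1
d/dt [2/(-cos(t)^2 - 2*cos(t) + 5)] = -4*(cos(t) + 1)*sin(t)/(cos(t)^2 + 2*cos(t) - 5)^2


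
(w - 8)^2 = w^2 - 16*w + 64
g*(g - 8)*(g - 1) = g^3 - 9*g^2 + 8*g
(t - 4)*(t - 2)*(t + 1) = t^3 - 5*t^2 + 2*t + 8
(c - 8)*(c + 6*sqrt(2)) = c^2 - 8*c + 6*sqrt(2)*c - 48*sqrt(2)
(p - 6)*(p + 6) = p^2 - 36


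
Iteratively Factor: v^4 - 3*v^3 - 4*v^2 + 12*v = (v - 2)*(v^3 - v^2 - 6*v) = (v - 2)*(v + 2)*(v^2 - 3*v) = v*(v - 2)*(v + 2)*(v - 3)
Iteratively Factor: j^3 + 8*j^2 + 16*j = (j)*(j^2 + 8*j + 16) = j*(j + 4)*(j + 4)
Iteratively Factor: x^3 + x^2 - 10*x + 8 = (x - 2)*(x^2 + 3*x - 4) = (x - 2)*(x - 1)*(x + 4)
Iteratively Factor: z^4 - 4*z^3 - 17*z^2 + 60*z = (z + 4)*(z^3 - 8*z^2 + 15*z) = z*(z + 4)*(z^2 - 8*z + 15) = z*(z - 3)*(z + 4)*(z - 5)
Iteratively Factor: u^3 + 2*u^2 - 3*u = (u)*(u^2 + 2*u - 3) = u*(u - 1)*(u + 3)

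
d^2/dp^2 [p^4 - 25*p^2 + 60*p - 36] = 12*p^2 - 50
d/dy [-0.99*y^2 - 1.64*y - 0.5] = -1.98*y - 1.64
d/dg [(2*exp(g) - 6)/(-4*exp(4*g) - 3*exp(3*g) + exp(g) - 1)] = 2*((exp(g) - 3)*(16*exp(3*g) + 9*exp(2*g) - 1) - 4*exp(4*g) - 3*exp(3*g) + exp(g) - 1)*exp(g)/(4*exp(4*g) + 3*exp(3*g) - exp(g) + 1)^2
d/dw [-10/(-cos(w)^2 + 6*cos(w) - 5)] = 20*(cos(w) - 3)*sin(w)/(cos(w)^2 - 6*cos(w) + 5)^2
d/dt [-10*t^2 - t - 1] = -20*t - 1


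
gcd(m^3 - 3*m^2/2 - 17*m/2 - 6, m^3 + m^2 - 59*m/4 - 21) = m^2 - 5*m/2 - 6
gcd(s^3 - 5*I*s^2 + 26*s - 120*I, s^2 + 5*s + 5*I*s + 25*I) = s + 5*I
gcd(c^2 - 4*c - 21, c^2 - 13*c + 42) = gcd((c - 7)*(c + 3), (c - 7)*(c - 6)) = c - 7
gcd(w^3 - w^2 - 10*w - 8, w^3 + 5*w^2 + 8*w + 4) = w^2 + 3*w + 2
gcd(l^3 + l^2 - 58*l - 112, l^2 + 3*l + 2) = l + 2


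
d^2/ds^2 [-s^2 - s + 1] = -2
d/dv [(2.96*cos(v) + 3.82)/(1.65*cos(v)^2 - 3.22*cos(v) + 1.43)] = (4.884*cos(v)^2 + 12.606*cos(v) - 16.5332)*sin(v)/(2.7225*cos(v)^4 - 10.626*cos(v)^3 + 15.0874*cos(v)^2 - 9.2092*cos(v) + 2.0449)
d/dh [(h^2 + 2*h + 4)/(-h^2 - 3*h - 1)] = (-h^2 + 6*h + 10)/(h^4 + 6*h^3 + 11*h^2 + 6*h + 1)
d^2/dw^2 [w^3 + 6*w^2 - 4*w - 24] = 6*w + 12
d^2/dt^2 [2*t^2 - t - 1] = 4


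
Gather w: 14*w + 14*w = 28*w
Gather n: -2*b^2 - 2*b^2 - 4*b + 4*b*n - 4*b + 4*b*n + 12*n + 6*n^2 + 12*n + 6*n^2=-4*b^2 - 8*b + 12*n^2 + n*(8*b + 24)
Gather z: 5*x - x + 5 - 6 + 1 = 4*x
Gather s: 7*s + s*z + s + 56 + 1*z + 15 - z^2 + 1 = s*(z + 8) - z^2 + z + 72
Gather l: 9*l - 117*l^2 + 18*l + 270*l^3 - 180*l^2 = 270*l^3 - 297*l^2 + 27*l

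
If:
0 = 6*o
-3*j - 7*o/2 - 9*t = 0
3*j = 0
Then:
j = 0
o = 0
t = 0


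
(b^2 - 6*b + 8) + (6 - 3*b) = b^2 - 9*b + 14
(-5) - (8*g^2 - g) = -8*g^2 + g - 5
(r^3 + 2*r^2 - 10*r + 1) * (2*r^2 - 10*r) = 2*r^5 - 6*r^4 - 40*r^3 + 102*r^2 - 10*r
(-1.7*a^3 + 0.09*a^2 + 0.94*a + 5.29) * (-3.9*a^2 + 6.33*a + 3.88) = 6.63*a^5 - 11.112*a^4 - 9.6923*a^3 - 14.3316*a^2 + 37.1329*a + 20.5252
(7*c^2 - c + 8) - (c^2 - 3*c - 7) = 6*c^2 + 2*c + 15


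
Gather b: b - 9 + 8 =b - 1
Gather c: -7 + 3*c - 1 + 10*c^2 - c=10*c^2 + 2*c - 8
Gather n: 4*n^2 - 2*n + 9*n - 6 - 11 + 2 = 4*n^2 + 7*n - 15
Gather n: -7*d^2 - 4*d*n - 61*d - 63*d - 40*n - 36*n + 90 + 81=-7*d^2 - 124*d + n*(-4*d - 76) + 171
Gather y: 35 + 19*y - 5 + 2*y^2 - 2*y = 2*y^2 + 17*y + 30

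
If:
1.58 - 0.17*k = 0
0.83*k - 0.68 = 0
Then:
No Solution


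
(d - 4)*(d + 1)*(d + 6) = d^3 + 3*d^2 - 22*d - 24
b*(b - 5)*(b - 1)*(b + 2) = b^4 - 4*b^3 - 7*b^2 + 10*b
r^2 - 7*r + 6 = (r - 6)*(r - 1)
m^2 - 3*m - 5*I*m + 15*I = (m - 3)*(m - 5*I)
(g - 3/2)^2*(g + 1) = g^3 - 2*g^2 - 3*g/4 + 9/4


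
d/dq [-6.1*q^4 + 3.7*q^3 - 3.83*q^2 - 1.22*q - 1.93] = -24.4*q^3 + 11.1*q^2 - 7.66*q - 1.22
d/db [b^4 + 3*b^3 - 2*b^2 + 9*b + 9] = 4*b^3 + 9*b^2 - 4*b + 9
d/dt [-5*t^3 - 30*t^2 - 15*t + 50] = -15*t^2 - 60*t - 15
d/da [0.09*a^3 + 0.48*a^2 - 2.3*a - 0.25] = 0.27*a^2 + 0.96*a - 2.3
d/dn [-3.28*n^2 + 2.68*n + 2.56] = 2.68 - 6.56*n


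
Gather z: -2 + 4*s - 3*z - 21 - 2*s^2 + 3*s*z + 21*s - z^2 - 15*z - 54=-2*s^2 + 25*s - z^2 + z*(3*s - 18) - 77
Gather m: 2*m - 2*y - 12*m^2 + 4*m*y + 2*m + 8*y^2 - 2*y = -12*m^2 + m*(4*y + 4) + 8*y^2 - 4*y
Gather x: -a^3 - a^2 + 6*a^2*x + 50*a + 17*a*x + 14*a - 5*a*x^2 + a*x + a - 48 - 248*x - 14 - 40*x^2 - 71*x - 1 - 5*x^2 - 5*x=-a^3 - a^2 + 65*a + x^2*(-5*a - 45) + x*(6*a^2 + 18*a - 324) - 63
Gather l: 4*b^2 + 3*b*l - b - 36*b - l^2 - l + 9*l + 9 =4*b^2 - 37*b - l^2 + l*(3*b + 8) + 9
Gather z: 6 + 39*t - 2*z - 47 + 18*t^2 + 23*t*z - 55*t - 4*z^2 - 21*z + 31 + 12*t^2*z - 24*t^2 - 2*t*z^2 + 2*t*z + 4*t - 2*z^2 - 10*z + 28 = -6*t^2 - 12*t + z^2*(-2*t - 6) + z*(12*t^2 + 25*t - 33) + 18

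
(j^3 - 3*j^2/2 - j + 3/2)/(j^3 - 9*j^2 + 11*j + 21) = (2*j^2 - 5*j + 3)/(2*(j^2 - 10*j + 21))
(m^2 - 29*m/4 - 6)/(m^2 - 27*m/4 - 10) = (4*m + 3)/(4*m + 5)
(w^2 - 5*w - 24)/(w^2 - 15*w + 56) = (w + 3)/(w - 7)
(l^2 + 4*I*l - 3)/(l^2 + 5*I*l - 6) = (l + I)/(l + 2*I)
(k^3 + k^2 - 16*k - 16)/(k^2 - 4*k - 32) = (k^2 - 3*k - 4)/(k - 8)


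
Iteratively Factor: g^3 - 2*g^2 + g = (g - 1)*(g^2 - g) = (g - 1)^2*(g)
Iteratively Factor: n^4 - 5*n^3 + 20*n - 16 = (n - 4)*(n^3 - n^2 - 4*n + 4) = (n - 4)*(n + 2)*(n^2 - 3*n + 2) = (n - 4)*(n - 1)*(n + 2)*(n - 2)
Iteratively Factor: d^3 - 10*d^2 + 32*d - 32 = (d - 2)*(d^2 - 8*d + 16) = (d - 4)*(d - 2)*(d - 4)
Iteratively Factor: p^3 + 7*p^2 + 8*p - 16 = (p - 1)*(p^2 + 8*p + 16) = (p - 1)*(p + 4)*(p + 4)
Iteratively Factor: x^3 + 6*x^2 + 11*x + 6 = (x + 3)*(x^2 + 3*x + 2) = (x + 2)*(x + 3)*(x + 1)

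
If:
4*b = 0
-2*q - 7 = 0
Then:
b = 0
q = -7/2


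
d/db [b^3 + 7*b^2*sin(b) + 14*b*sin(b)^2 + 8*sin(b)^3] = 7*b^2*cos(b) + 3*b^2 + 14*b*sin(b) + 14*b*sin(2*b) + 24*sin(b)^2*cos(b) + 14*sin(b)^2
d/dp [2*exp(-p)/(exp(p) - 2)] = 4*(1 - exp(p))*exp(-p)/(exp(2*p) - 4*exp(p) + 4)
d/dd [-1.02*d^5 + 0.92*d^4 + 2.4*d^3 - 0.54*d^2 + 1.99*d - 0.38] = -5.1*d^4 + 3.68*d^3 + 7.2*d^2 - 1.08*d + 1.99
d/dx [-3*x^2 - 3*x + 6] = -6*x - 3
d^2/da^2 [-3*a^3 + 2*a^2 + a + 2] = 4 - 18*a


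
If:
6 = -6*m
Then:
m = -1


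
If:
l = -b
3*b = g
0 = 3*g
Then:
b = 0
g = 0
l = 0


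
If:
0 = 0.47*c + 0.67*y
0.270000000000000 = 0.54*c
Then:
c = 0.50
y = -0.35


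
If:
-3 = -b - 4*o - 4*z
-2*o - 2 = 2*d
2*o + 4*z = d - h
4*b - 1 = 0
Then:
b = 1/4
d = z - 27/16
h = -z - 49/16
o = 11/16 - z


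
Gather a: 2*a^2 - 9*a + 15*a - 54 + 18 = 2*a^2 + 6*a - 36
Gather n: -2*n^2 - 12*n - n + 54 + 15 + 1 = -2*n^2 - 13*n + 70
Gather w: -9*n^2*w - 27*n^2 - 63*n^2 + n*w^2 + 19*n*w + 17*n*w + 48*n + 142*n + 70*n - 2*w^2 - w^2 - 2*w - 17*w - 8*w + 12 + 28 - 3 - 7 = -90*n^2 + 260*n + w^2*(n - 3) + w*(-9*n^2 + 36*n - 27) + 30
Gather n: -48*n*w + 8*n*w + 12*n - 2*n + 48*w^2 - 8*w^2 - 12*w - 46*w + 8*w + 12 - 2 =n*(10 - 40*w) + 40*w^2 - 50*w + 10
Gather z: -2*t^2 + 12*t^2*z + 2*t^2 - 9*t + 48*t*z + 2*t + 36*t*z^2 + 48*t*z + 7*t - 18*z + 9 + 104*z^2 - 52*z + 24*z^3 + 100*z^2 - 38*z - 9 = 24*z^3 + z^2*(36*t + 204) + z*(12*t^2 + 96*t - 108)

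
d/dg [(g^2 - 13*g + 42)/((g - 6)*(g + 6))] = 13/(g^2 + 12*g + 36)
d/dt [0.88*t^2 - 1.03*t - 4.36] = 1.76*t - 1.03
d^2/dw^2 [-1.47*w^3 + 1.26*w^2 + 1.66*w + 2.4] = 2.52 - 8.82*w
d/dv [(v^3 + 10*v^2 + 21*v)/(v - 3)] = (2*v^3 + v^2 - 60*v - 63)/(v^2 - 6*v + 9)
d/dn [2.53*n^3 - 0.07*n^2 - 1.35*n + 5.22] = 7.59*n^2 - 0.14*n - 1.35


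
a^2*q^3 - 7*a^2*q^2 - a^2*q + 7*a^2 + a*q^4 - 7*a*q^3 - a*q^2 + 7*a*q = (a + q)*(q - 7)*(q - 1)*(a*q + a)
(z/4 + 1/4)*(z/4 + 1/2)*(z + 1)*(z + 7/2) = z^4/16 + 15*z^3/32 + 19*z^2/16 + 39*z/32 + 7/16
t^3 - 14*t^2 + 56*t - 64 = (t - 8)*(t - 4)*(t - 2)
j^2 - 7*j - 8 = (j - 8)*(j + 1)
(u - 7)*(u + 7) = u^2 - 49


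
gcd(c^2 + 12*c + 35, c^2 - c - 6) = 1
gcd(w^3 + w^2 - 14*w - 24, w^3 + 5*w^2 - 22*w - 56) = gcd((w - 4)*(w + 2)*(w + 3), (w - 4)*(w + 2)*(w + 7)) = w^2 - 2*w - 8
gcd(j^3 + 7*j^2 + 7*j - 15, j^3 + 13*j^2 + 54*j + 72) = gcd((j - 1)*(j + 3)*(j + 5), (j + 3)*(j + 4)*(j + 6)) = j + 3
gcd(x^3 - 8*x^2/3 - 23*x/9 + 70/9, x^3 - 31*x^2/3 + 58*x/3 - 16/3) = x - 2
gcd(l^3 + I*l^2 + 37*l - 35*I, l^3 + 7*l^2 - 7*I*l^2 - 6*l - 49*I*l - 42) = l - I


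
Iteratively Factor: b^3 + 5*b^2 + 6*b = (b + 3)*(b^2 + 2*b) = b*(b + 3)*(b + 2)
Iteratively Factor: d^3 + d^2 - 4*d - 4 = (d + 2)*(d^2 - d - 2) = (d + 1)*(d + 2)*(d - 2)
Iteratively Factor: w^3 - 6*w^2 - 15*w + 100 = (w - 5)*(w^2 - w - 20) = (w - 5)^2*(w + 4)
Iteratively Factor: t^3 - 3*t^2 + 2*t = (t)*(t^2 - 3*t + 2) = t*(t - 1)*(t - 2)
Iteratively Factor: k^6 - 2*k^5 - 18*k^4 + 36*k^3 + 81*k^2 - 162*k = (k - 2)*(k^5 - 18*k^3 + 81*k) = (k - 3)*(k - 2)*(k^4 + 3*k^3 - 9*k^2 - 27*k) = (k - 3)^2*(k - 2)*(k^3 + 6*k^2 + 9*k) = (k - 3)^2*(k - 2)*(k + 3)*(k^2 + 3*k) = (k - 3)^2*(k - 2)*(k + 3)^2*(k)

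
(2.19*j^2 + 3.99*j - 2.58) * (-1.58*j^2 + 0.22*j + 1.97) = -3.4602*j^4 - 5.8224*j^3 + 9.2685*j^2 + 7.2927*j - 5.0826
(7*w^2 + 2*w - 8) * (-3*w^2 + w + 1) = -21*w^4 + w^3 + 33*w^2 - 6*w - 8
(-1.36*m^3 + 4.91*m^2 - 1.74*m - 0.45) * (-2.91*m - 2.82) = 3.9576*m^4 - 10.4529*m^3 - 8.7828*m^2 + 6.2163*m + 1.269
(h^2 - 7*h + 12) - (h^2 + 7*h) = 12 - 14*h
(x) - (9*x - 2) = 2 - 8*x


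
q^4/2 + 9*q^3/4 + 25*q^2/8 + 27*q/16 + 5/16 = (q/2 + 1/4)*(q + 1/2)*(q + 1)*(q + 5/2)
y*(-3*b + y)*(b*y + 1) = -3*b^2*y^2 + b*y^3 - 3*b*y + y^2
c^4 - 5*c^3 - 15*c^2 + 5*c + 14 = (c - 7)*(c - 1)*(c + 1)*(c + 2)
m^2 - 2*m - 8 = (m - 4)*(m + 2)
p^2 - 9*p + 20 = (p - 5)*(p - 4)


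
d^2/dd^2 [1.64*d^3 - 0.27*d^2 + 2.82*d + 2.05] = 9.84*d - 0.54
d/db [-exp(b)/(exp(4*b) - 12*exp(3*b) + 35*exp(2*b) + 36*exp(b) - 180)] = (3*exp(4*b) - 24*exp(3*b) + 35*exp(2*b) + 180)*exp(b)/(exp(8*b) - 24*exp(7*b) + 214*exp(6*b) - 768*exp(5*b) + exp(4*b) + 6840*exp(3*b) - 11304*exp(2*b) - 12960*exp(b) + 32400)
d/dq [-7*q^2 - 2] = -14*q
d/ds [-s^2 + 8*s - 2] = 8 - 2*s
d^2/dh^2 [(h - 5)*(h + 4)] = 2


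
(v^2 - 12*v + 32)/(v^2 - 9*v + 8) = (v - 4)/(v - 1)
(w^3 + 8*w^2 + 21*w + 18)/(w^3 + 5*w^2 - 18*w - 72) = (w^2 + 5*w + 6)/(w^2 + 2*w - 24)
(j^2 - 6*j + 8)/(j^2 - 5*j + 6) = (j - 4)/(j - 3)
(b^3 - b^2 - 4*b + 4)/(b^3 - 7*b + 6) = (b + 2)/(b + 3)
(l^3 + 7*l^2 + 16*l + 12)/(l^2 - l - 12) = (l^2 + 4*l + 4)/(l - 4)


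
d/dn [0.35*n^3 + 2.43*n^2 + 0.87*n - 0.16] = 1.05*n^2 + 4.86*n + 0.87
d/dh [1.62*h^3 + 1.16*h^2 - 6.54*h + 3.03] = 4.86*h^2 + 2.32*h - 6.54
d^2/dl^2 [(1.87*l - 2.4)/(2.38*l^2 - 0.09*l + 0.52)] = ((11.7606 - 26.7036*l)*(2.38*l^2 - 0.09*l + 0.52) + (1.87*l - 2.4)*(4.76*l - 0.09)*(9.52*l - 0.18))/(2.38*l^2 - 0.09*l + 0.52)^3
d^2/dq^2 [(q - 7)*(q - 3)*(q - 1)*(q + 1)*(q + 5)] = 20*q^3 - 60*q^2 - 180*q + 220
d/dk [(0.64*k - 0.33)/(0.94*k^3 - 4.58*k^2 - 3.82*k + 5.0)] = (-1.2032*k^3 + 3.8618*k^2 - 3.0228*k + 1.9394)/(0.8836*k^6 - 8.6104*k^5 + 13.7948*k^4 + 44.3912*k^3 - 31.2076*k^2 - 38.2*k + 25.0)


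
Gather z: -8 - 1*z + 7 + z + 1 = 0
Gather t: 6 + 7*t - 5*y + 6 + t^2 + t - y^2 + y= t^2 + 8*t - y^2 - 4*y + 12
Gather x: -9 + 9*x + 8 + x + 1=10*x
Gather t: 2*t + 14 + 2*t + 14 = 4*t + 28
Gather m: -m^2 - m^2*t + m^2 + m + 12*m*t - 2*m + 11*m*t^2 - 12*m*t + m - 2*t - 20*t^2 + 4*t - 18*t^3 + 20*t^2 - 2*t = -m^2*t + 11*m*t^2 - 18*t^3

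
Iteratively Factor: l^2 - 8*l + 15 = (l - 3)*(l - 5)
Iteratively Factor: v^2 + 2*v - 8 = (v - 2)*(v + 4)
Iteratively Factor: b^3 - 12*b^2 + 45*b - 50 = (b - 2)*(b^2 - 10*b + 25) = (b - 5)*(b - 2)*(b - 5)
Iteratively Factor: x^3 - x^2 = (x)*(x^2 - x) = x^2*(x - 1)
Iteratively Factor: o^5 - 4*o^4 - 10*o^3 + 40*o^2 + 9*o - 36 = (o + 1)*(o^4 - 5*o^3 - 5*o^2 + 45*o - 36) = (o + 1)*(o + 3)*(o^3 - 8*o^2 + 19*o - 12) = (o - 4)*(o + 1)*(o + 3)*(o^2 - 4*o + 3) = (o - 4)*(o - 3)*(o + 1)*(o + 3)*(o - 1)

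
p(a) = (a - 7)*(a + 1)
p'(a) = 2*a - 6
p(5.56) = -9.45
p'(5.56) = 5.12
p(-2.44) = 13.59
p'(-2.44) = -10.88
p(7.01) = 0.08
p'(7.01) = 8.02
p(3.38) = -15.86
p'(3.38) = 0.76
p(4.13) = -14.72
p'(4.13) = 2.26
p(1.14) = -12.54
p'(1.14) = -3.72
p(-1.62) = 5.34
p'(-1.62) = -9.24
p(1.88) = -14.75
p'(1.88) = -2.24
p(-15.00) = 308.00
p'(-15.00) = -36.00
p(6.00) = -7.00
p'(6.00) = 6.00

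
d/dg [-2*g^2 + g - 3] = 1 - 4*g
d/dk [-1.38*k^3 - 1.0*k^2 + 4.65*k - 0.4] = -4.14*k^2 - 2.0*k + 4.65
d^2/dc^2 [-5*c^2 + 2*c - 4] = -10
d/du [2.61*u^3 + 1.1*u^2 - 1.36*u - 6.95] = 7.83*u^2 + 2.2*u - 1.36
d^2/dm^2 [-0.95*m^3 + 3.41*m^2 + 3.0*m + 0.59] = 6.82 - 5.7*m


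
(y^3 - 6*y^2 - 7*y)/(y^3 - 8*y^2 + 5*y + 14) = y/(y - 2)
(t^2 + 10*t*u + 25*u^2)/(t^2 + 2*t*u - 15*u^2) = (t + 5*u)/(t - 3*u)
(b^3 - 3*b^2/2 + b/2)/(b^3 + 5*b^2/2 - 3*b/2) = (b - 1)/(b + 3)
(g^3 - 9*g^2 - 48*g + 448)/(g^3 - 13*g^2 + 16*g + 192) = (g + 7)/(g + 3)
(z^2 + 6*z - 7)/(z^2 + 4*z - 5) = (z + 7)/(z + 5)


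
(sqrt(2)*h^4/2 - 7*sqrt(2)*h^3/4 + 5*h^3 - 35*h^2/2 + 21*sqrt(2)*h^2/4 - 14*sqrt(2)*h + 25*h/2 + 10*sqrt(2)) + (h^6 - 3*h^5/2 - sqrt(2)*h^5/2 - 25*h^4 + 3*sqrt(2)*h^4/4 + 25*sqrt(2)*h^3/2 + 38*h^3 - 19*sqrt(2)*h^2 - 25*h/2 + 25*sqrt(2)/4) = h^6 - 3*h^5/2 - sqrt(2)*h^5/2 - 25*h^4 + 5*sqrt(2)*h^4/4 + 43*sqrt(2)*h^3/4 + 43*h^3 - 55*sqrt(2)*h^2/4 - 35*h^2/2 - 14*sqrt(2)*h + 65*sqrt(2)/4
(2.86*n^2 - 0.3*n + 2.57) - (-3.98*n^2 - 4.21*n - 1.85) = 6.84*n^2 + 3.91*n + 4.42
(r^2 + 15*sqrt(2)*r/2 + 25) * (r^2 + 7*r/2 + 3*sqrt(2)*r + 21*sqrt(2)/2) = r^4 + 7*r^3/2 + 21*sqrt(2)*r^3/2 + 147*sqrt(2)*r^2/4 + 70*r^2 + 75*sqrt(2)*r + 245*r + 525*sqrt(2)/2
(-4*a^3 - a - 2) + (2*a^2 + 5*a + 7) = -4*a^3 + 2*a^2 + 4*a + 5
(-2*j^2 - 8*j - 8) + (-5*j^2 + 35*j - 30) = -7*j^2 + 27*j - 38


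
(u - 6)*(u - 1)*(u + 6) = u^3 - u^2 - 36*u + 36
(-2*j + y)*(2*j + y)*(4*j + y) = -16*j^3 - 4*j^2*y + 4*j*y^2 + y^3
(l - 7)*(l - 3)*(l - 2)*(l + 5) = l^4 - 7*l^3 - 19*l^2 + 163*l - 210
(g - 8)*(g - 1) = g^2 - 9*g + 8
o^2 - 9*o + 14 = (o - 7)*(o - 2)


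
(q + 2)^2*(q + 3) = q^3 + 7*q^2 + 16*q + 12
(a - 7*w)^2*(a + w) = a^3 - 13*a^2*w + 35*a*w^2 + 49*w^3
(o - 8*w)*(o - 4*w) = o^2 - 12*o*w + 32*w^2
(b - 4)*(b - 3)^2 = b^3 - 10*b^2 + 33*b - 36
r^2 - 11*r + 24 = (r - 8)*(r - 3)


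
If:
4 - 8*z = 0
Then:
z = 1/2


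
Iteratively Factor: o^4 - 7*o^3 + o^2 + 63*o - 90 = (o - 5)*(o^3 - 2*o^2 - 9*o + 18) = (o - 5)*(o + 3)*(o^2 - 5*o + 6) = (o - 5)*(o - 2)*(o + 3)*(o - 3)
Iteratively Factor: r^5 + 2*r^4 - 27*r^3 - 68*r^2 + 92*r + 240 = (r - 2)*(r^4 + 4*r^3 - 19*r^2 - 106*r - 120) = (r - 2)*(r + 2)*(r^3 + 2*r^2 - 23*r - 60) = (r - 2)*(r + 2)*(r + 4)*(r^2 - 2*r - 15) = (r - 5)*(r - 2)*(r + 2)*(r + 4)*(r + 3)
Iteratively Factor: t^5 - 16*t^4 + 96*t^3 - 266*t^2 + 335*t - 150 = (t - 5)*(t^4 - 11*t^3 + 41*t^2 - 61*t + 30) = (t - 5)*(t - 1)*(t^3 - 10*t^2 + 31*t - 30) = (t - 5)^2*(t - 1)*(t^2 - 5*t + 6) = (t - 5)^2*(t - 3)*(t - 1)*(t - 2)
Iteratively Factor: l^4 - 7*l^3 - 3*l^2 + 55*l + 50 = (l - 5)*(l^3 - 2*l^2 - 13*l - 10) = (l - 5)*(l + 2)*(l^2 - 4*l - 5) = (l - 5)*(l + 1)*(l + 2)*(l - 5)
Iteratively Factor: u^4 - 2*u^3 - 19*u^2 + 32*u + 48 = (u - 3)*(u^3 + u^2 - 16*u - 16) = (u - 3)*(u + 4)*(u^2 - 3*u - 4) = (u - 4)*(u - 3)*(u + 4)*(u + 1)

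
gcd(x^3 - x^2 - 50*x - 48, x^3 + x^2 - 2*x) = 1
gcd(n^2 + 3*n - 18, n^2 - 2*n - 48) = n + 6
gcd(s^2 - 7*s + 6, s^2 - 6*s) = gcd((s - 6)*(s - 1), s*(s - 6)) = s - 6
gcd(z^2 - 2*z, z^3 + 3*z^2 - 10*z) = z^2 - 2*z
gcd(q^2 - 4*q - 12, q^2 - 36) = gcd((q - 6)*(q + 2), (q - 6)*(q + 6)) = q - 6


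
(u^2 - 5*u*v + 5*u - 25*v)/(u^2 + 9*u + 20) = (u - 5*v)/(u + 4)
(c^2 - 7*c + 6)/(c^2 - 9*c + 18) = (c - 1)/(c - 3)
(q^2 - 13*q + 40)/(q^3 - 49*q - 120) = (q - 5)/(q^2 + 8*q + 15)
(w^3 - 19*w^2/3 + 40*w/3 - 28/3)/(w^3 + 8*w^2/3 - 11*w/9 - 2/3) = 3*(3*w^3 - 19*w^2 + 40*w - 28)/(9*w^3 + 24*w^2 - 11*w - 6)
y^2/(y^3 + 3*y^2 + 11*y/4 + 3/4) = 4*y^2/(4*y^3 + 12*y^2 + 11*y + 3)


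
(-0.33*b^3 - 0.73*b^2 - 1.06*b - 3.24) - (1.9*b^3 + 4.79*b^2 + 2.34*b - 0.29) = -2.23*b^3 - 5.52*b^2 - 3.4*b - 2.95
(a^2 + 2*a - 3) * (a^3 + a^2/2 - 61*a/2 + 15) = a^5 + 5*a^4/2 - 65*a^3/2 - 95*a^2/2 + 243*a/2 - 45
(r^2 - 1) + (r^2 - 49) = 2*r^2 - 50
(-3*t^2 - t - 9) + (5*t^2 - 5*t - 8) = 2*t^2 - 6*t - 17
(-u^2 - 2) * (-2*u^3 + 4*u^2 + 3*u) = 2*u^5 - 4*u^4 + u^3 - 8*u^2 - 6*u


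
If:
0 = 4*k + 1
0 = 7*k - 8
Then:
No Solution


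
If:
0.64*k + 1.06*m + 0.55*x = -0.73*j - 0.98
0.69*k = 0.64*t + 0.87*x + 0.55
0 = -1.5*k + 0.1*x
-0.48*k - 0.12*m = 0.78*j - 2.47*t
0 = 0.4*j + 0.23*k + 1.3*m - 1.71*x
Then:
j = -8.33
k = 0.08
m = 4.14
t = -2.41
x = 1.21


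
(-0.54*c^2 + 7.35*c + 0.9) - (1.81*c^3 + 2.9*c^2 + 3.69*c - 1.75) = -1.81*c^3 - 3.44*c^2 + 3.66*c + 2.65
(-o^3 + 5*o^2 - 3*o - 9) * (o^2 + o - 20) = -o^5 + 4*o^4 + 22*o^3 - 112*o^2 + 51*o + 180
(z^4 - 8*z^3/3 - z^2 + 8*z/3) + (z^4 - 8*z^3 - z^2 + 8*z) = 2*z^4 - 32*z^3/3 - 2*z^2 + 32*z/3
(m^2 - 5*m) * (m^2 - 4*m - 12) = m^4 - 9*m^3 + 8*m^2 + 60*m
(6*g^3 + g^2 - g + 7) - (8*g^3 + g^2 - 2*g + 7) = -2*g^3 + g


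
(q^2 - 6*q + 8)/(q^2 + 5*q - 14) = (q - 4)/(q + 7)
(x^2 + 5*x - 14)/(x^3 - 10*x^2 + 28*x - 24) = (x + 7)/(x^2 - 8*x + 12)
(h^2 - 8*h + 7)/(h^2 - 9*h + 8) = (h - 7)/(h - 8)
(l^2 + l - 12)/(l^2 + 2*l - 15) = (l + 4)/(l + 5)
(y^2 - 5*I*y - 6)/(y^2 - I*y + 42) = (y^2 - 5*I*y - 6)/(y^2 - I*y + 42)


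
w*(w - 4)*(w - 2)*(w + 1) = w^4 - 5*w^3 + 2*w^2 + 8*w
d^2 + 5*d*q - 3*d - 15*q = (d - 3)*(d + 5*q)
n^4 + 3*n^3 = n^3*(n + 3)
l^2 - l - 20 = (l - 5)*(l + 4)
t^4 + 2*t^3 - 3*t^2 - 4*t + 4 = (t - 1)^2*(t + 2)^2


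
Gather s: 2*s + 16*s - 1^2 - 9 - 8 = 18*s - 18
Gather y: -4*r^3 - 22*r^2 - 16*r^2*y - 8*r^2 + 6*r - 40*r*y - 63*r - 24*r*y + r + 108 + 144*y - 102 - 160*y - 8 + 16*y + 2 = -4*r^3 - 30*r^2 - 56*r + y*(-16*r^2 - 64*r)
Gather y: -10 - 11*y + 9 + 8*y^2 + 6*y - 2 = 8*y^2 - 5*y - 3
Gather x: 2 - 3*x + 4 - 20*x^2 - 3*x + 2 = -20*x^2 - 6*x + 8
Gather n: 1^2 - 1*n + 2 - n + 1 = 4 - 2*n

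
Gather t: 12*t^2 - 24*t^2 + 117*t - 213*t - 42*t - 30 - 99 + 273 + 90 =-12*t^2 - 138*t + 234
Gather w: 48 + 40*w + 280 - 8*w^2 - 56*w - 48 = -8*w^2 - 16*w + 280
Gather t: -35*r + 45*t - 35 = -35*r + 45*t - 35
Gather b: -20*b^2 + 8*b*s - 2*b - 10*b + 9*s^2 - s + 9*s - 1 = -20*b^2 + b*(8*s - 12) + 9*s^2 + 8*s - 1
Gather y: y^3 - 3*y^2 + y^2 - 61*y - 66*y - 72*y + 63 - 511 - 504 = y^3 - 2*y^2 - 199*y - 952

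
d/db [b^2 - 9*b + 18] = 2*b - 9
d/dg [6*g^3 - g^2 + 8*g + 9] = 18*g^2 - 2*g + 8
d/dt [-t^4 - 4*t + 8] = -4*t^3 - 4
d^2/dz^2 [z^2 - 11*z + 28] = 2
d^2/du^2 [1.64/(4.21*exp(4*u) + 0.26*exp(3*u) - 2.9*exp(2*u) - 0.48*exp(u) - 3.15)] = ((-110.4704*exp(3*u) - 3.8376*exp(2*u) + 19.024*exp(u) + 0.7872)*(-4.21*exp(4*u) - 0.26*exp(3*u) + 2.9*exp(2*u) + 0.48*exp(u) + 3.15) - 1.64*(16.84*exp(3*u) + 0.78*exp(2*u) - 5.8*exp(u) - 0.48)*(33.68*exp(3*u) + 1.56*exp(2*u) - 11.6*exp(u) - 0.96)*exp(u))*exp(u)/(-4.21*exp(4*u) - 0.26*exp(3*u) + 2.9*exp(2*u) + 0.48*exp(u) + 3.15)^3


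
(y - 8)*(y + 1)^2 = y^3 - 6*y^2 - 15*y - 8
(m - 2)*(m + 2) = m^2 - 4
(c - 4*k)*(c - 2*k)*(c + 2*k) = c^3 - 4*c^2*k - 4*c*k^2 + 16*k^3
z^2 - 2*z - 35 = (z - 7)*(z + 5)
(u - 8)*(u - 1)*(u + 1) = u^3 - 8*u^2 - u + 8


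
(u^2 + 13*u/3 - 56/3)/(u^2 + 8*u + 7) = (u - 8/3)/(u + 1)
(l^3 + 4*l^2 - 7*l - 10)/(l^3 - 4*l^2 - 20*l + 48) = (l^2 + 6*l + 5)/(l^2 - 2*l - 24)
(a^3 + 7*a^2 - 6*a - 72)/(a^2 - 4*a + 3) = (a^2 + 10*a + 24)/(a - 1)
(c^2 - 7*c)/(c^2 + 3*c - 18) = c*(c - 7)/(c^2 + 3*c - 18)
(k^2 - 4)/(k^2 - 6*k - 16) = (k - 2)/(k - 8)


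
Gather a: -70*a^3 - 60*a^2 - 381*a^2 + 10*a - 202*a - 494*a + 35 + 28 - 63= -70*a^3 - 441*a^2 - 686*a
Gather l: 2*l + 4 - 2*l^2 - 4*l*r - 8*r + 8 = -2*l^2 + l*(2 - 4*r) - 8*r + 12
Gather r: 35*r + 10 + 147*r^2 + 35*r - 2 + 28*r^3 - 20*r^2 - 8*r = 28*r^3 + 127*r^2 + 62*r + 8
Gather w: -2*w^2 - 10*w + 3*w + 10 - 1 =-2*w^2 - 7*w + 9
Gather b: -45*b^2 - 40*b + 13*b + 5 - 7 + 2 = -45*b^2 - 27*b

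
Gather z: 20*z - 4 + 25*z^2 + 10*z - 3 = 25*z^2 + 30*z - 7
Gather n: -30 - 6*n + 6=-6*n - 24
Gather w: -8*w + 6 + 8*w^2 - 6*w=8*w^2 - 14*w + 6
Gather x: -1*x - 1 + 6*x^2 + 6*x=6*x^2 + 5*x - 1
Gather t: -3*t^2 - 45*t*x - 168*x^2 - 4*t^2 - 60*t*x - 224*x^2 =-7*t^2 - 105*t*x - 392*x^2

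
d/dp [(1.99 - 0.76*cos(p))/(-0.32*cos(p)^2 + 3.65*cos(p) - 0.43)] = (0.2432*cos(p)^2 - 1.2736*cos(p) + 6.9367)*sin(p)/(0.1024*cos(p)^4 - 2.336*cos(p)^3 + 13.5977*cos(p)^2 - 3.139*cos(p) + 0.1849)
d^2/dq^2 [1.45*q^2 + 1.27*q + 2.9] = 2.90000000000000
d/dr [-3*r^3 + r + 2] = 1 - 9*r^2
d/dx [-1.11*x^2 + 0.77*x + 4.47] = 0.77 - 2.22*x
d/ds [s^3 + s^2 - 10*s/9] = 3*s^2 + 2*s - 10/9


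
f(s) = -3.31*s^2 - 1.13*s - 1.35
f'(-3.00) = 18.73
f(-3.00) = -27.75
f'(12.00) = -80.57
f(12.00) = -491.55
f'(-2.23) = 13.63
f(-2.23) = -15.29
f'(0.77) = -6.23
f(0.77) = -4.18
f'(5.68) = -38.73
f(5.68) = -114.56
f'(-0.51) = 2.25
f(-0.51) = -1.63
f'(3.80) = -26.29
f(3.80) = -53.44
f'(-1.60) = 9.46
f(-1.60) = -8.02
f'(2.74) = -19.27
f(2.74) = -29.30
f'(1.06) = -8.15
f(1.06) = -6.27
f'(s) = -6.62*s - 1.13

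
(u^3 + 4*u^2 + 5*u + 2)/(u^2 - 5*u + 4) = (u^3 + 4*u^2 + 5*u + 2)/(u^2 - 5*u + 4)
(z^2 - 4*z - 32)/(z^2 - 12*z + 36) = (z^2 - 4*z - 32)/(z^2 - 12*z + 36)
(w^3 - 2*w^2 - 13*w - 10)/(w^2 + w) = w - 3 - 10/w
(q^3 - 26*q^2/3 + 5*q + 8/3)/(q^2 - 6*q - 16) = (3*q^2 - 2*q - 1)/(3*(q + 2))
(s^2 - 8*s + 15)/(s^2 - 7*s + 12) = (s - 5)/(s - 4)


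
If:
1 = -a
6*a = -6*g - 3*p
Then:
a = -1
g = 1 - p/2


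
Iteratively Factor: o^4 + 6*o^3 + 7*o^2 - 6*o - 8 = (o - 1)*(o^3 + 7*o^2 + 14*o + 8) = (o - 1)*(o + 2)*(o^2 + 5*o + 4) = (o - 1)*(o + 2)*(o + 4)*(o + 1)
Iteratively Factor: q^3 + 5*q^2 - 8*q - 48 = (q + 4)*(q^2 + q - 12) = (q + 4)^2*(q - 3)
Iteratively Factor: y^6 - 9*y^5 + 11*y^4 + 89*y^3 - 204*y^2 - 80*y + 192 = (y - 4)*(y^5 - 5*y^4 - 9*y^3 + 53*y^2 + 8*y - 48) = (y - 4)*(y + 1)*(y^4 - 6*y^3 - 3*y^2 + 56*y - 48) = (y - 4)*(y - 1)*(y + 1)*(y^3 - 5*y^2 - 8*y + 48) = (y - 4)^2*(y - 1)*(y + 1)*(y^2 - y - 12) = (y - 4)^2*(y - 1)*(y + 1)*(y + 3)*(y - 4)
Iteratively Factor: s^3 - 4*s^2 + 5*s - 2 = (s - 2)*(s^2 - 2*s + 1) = (s - 2)*(s - 1)*(s - 1)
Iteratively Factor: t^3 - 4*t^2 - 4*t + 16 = (t + 2)*(t^2 - 6*t + 8) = (t - 2)*(t + 2)*(t - 4)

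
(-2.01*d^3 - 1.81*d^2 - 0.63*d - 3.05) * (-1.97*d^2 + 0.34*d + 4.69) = 3.9597*d^5 + 2.8823*d^4 - 8.8012*d^3 - 2.6946*d^2 - 3.9917*d - 14.3045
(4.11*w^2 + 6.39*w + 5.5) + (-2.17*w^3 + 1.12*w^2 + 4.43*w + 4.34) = -2.17*w^3 + 5.23*w^2 + 10.82*w + 9.84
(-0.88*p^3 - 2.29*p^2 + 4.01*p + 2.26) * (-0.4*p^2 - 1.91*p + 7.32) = 0.352*p^5 + 2.5968*p^4 - 3.6717*p^3 - 25.3259*p^2 + 25.0366*p + 16.5432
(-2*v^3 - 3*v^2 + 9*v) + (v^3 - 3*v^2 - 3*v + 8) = -v^3 - 6*v^2 + 6*v + 8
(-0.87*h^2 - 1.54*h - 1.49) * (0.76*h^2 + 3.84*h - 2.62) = -0.6612*h^4 - 4.5112*h^3 - 4.7666*h^2 - 1.6868*h + 3.9038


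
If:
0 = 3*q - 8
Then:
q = 8/3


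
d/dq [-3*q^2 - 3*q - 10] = -6*q - 3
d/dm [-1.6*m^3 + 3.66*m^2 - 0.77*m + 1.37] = -4.8*m^2 + 7.32*m - 0.77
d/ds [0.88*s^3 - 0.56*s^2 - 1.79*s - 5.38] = 2.64*s^2 - 1.12*s - 1.79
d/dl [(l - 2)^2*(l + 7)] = 3*(l - 2)*(l + 4)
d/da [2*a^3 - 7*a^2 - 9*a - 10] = 6*a^2 - 14*a - 9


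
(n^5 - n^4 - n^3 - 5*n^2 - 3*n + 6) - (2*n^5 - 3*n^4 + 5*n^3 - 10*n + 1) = -n^5 + 2*n^4 - 6*n^3 - 5*n^2 + 7*n + 5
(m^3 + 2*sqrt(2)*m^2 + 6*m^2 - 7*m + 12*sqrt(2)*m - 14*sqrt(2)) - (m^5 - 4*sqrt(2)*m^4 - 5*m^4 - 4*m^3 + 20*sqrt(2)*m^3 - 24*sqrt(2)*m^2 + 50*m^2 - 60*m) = -m^5 + 5*m^4 + 4*sqrt(2)*m^4 - 20*sqrt(2)*m^3 + 5*m^3 - 44*m^2 + 26*sqrt(2)*m^2 + 12*sqrt(2)*m + 53*m - 14*sqrt(2)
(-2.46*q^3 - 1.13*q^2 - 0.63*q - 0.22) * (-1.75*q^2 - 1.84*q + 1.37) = 4.305*q^5 + 6.5039*q^4 - 0.1885*q^3 - 0.00390000000000001*q^2 - 0.4583*q - 0.3014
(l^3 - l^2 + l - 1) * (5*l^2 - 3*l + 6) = 5*l^5 - 8*l^4 + 14*l^3 - 14*l^2 + 9*l - 6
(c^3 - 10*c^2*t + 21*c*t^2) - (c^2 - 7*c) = c^3 - 10*c^2*t - c^2 + 21*c*t^2 + 7*c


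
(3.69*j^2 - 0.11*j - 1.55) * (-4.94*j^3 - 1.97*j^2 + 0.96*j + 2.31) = -18.2286*j^5 - 6.7259*j^4 + 11.4161*j^3 + 11.4718*j^2 - 1.7421*j - 3.5805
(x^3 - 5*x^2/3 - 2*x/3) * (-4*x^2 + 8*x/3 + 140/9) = -4*x^5 + 28*x^4/3 + 124*x^3/9 - 748*x^2/27 - 280*x/27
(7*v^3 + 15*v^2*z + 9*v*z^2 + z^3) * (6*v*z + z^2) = 42*v^4*z + 97*v^3*z^2 + 69*v^2*z^3 + 15*v*z^4 + z^5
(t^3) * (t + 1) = t^4 + t^3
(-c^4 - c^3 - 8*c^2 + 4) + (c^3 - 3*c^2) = -c^4 - 11*c^2 + 4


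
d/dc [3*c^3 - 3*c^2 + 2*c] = 9*c^2 - 6*c + 2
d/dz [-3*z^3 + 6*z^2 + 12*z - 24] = -9*z^2 + 12*z + 12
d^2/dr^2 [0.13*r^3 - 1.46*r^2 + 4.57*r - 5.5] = 0.78*r - 2.92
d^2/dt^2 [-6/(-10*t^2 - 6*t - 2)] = 6*(-25*t^2 - 15*t + (10*t + 3)^2 - 5)/(5*t^2 + 3*t + 1)^3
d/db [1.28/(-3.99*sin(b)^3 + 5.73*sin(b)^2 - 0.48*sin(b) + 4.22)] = (15.3216*sin(b)^2 - 14.6688*sin(b) + 0.6144)*cos(b)/(3.99*sin(b)^3 - 5.73*sin(b)^2 + 0.48*sin(b) - 4.22)^2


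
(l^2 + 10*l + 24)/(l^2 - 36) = (l + 4)/(l - 6)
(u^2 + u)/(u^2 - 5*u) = (u + 1)/(u - 5)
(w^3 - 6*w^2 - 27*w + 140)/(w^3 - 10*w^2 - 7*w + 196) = (w^2 + w - 20)/(w^2 - 3*w - 28)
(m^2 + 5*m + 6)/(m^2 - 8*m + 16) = (m^2 + 5*m + 6)/(m^2 - 8*m + 16)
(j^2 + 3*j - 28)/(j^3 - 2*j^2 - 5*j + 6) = (j^2 + 3*j - 28)/(j^3 - 2*j^2 - 5*j + 6)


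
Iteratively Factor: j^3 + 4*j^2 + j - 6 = (j - 1)*(j^2 + 5*j + 6) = (j - 1)*(j + 2)*(j + 3)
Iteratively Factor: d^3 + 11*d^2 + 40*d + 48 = (d + 4)*(d^2 + 7*d + 12) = (d + 3)*(d + 4)*(d + 4)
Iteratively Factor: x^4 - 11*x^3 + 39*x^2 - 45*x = (x - 5)*(x^3 - 6*x^2 + 9*x) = x*(x - 5)*(x^2 - 6*x + 9) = x*(x - 5)*(x - 3)*(x - 3)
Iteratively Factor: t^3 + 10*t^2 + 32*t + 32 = (t + 4)*(t^2 + 6*t + 8) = (t + 2)*(t + 4)*(t + 4)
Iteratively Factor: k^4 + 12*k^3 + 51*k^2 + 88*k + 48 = (k + 1)*(k^3 + 11*k^2 + 40*k + 48) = (k + 1)*(k + 4)*(k^2 + 7*k + 12) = (k + 1)*(k + 3)*(k + 4)*(k + 4)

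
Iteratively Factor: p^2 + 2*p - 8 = (p + 4)*(p - 2)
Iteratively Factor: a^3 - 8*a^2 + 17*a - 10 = (a - 1)*(a^2 - 7*a + 10) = (a - 2)*(a - 1)*(a - 5)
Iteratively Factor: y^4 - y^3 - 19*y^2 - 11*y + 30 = (y + 3)*(y^3 - 4*y^2 - 7*y + 10) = (y - 1)*(y + 3)*(y^2 - 3*y - 10) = (y - 5)*(y - 1)*(y + 3)*(y + 2)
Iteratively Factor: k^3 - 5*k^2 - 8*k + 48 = (k + 3)*(k^2 - 8*k + 16) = (k - 4)*(k + 3)*(k - 4)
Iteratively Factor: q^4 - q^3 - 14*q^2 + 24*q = (q - 3)*(q^3 + 2*q^2 - 8*q) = (q - 3)*(q - 2)*(q^2 + 4*q) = (q - 3)*(q - 2)*(q + 4)*(q)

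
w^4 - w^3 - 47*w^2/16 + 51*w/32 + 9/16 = (w - 2)*(w - 3/4)*(w + 1/4)*(w + 3/2)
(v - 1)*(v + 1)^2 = v^3 + v^2 - v - 1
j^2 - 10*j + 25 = (j - 5)^2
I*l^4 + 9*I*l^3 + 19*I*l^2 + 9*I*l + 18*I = (l + 3)*(l + 6)*(l + I)*(I*l + 1)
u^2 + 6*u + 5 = (u + 1)*(u + 5)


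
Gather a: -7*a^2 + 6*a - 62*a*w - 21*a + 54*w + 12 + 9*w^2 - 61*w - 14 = -7*a^2 + a*(-62*w - 15) + 9*w^2 - 7*w - 2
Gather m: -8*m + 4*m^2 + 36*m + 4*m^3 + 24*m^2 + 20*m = 4*m^3 + 28*m^2 + 48*m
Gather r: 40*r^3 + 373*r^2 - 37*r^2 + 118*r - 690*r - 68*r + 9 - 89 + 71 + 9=40*r^3 + 336*r^2 - 640*r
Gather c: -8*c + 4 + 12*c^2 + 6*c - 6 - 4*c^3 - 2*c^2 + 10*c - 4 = -4*c^3 + 10*c^2 + 8*c - 6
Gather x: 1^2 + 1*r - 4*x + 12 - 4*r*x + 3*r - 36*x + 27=4*r + x*(-4*r - 40) + 40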